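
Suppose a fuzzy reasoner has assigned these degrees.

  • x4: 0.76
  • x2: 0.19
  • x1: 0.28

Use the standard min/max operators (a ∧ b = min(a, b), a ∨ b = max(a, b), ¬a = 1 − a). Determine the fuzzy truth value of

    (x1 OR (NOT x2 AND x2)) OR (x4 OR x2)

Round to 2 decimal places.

NOT x2 = 1 − 0.19 = 0.81
NOT x2 AND x2 = min(a, b) on (0.81, 0.19) = 0.19
x1 OR (NOT x2 AND x2) = max(a, b) on (0.28, 0.19) = 0.28
x4 OR x2 = max(a, b) on (0.76, 0.19) = 0.76
(x1 OR (NOT x2 AND x2)) OR (x4 OR x2) = max(a, b) on (0.28, 0.76) = 0.76

0.76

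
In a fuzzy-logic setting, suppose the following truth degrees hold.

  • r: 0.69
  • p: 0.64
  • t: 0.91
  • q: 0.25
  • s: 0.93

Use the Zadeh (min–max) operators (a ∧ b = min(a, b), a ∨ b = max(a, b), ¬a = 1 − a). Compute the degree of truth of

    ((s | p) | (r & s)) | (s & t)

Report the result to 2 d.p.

0.93

s | p = max(a, b) on (0.93, 0.64) = 0.93
r & s = min(a, b) on (0.69, 0.93) = 0.69
(s | p) | (r & s) = max(a, b) on (0.93, 0.69) = 0.93
s & t = min(a, b) on (0.93, 0.91) = 0.91
((s | p) | (r & s)) | (s & t) = max(a, b) on (0.93, 0.91) = 0.93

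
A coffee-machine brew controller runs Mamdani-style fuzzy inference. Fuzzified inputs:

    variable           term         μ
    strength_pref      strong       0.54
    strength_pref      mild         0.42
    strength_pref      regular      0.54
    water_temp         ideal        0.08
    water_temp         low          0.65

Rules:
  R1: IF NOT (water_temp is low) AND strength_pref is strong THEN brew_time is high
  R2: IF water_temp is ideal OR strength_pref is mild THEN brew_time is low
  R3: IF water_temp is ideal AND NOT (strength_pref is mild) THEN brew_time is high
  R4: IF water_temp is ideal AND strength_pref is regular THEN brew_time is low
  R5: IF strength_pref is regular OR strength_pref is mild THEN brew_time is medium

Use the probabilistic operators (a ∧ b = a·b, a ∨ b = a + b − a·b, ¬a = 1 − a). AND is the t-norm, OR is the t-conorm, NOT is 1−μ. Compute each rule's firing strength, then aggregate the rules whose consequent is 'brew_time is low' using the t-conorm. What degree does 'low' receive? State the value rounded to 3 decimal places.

R1: ¬low=1−0.65=0.35, strong=0.54; AND[a·b] → w = 0.1890
R2: ideal=0.08, mild=0.42; OR[a + b − a·b] → w = 0.4664
R3: ideal=0.08, ¬mild=1−0.42=0.58; AND[a·b] → w = 0.0464
R4: ideal=0.08, regular=0.54; AND[a·b] → w = 0.0432
R5: regular=0.54, mild=0.42; OR[a + b − a·b] → w = 0.7332
Rules with consequent 'low': {R2, R4} → strengths 0.4664, 0.0432
Aggregate via t-conorm [a + b − a·b]: 0.4895

0.489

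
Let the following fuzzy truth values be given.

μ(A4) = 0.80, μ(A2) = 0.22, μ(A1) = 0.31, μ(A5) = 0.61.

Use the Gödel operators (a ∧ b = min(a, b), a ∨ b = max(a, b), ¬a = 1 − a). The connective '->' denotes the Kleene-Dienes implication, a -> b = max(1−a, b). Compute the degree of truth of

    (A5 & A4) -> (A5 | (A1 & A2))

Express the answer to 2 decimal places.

A5 & A4 = min(a, b) on (0.61, 0.80) = 0.61
A1 & A2 = min(a, b) on (0.31, 0.22) = 0.22
A5 | (A1 & A2) = max(a, b) on (0.61, 0.22) = 0.61
(A5 & A4) -> (A5 | (A1 & A2))  [Kleene-Dienes: max(1−a, b)] with a=0.61, b=0.61 → 0.61

0.61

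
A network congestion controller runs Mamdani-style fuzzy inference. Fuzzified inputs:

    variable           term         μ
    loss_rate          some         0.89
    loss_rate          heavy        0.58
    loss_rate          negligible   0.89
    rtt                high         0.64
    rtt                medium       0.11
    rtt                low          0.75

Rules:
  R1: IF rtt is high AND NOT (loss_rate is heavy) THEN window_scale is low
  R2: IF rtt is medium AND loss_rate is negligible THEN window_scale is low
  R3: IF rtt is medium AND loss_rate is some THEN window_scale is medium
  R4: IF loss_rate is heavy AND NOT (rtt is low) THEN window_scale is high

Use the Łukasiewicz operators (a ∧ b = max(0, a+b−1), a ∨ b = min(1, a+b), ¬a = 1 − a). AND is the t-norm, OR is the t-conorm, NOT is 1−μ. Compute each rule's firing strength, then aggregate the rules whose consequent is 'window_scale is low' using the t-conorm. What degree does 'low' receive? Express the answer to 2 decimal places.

0.06

R1: high=0.64, ¬heavy=1−0.58=0.42; AND[max(0, a+b−1)] → w = 0.06
R2: medium=0.11, negligible=0.89; AND[max(0, a+b−1)] → w = 0.00
R3: medium=0.11, some=0.89; AND[max(0, a+b−1)] → w = 0.00
R4: heavy=0.58, ¬low=1−0.75=0.25; AND[max(0, a+b−1)] → w = 0.00
Rules with consequent 'low': {R1, R2} → strengths 0.06, 0.00
Aggregate via t-conorm [min(1, a+b)]: 0.06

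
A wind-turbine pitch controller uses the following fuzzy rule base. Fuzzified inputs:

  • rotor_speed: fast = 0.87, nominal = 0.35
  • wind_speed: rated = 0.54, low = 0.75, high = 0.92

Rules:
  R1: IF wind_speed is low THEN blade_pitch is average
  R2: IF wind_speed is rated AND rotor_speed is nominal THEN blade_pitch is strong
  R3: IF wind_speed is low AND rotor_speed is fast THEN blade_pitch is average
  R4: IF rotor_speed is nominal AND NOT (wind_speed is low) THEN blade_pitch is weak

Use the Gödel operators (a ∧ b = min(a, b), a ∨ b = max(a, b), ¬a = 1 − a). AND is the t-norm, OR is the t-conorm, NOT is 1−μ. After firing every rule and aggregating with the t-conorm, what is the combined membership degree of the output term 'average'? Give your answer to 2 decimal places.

0.75

R1: low=0.75 → w = 0.75
R2: rated=0.54, nominal=0.35; AND[min(a, b)] → w = 0.35
R3: low=0.75, fast=0.87; AND[min(a, b)] → w = 0.75
R4: nominal=0.35, ¬low=1−0.75=0.25; AND[min(a, b)] → w = 0.25
Rules with consequent 'average': {R1, R3} → strengths 0.75, 0.75
Aggregate via t-conorm [max(a, b)]: 0.75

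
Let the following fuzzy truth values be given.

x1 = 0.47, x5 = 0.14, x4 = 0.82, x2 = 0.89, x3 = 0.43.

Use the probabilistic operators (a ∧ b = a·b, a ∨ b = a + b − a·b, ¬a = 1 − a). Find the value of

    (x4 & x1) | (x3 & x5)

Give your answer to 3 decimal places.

0.422

x4 & x1 = a·b on (0.8200, 0.4700) = 0.3854
x3 & x5 = a·b on (0.4300, 0.1400) = 0.0602
(x4 & x1) | (x3 & x5) = a + b − a·b on (0.3854, 0.0602) = 0.4224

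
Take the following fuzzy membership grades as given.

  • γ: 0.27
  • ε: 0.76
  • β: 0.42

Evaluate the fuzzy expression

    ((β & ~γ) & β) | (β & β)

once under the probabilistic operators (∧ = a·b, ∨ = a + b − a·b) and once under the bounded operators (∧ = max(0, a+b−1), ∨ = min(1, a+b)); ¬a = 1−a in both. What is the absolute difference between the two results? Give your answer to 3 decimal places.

0.282

Under probabilistic:
  ~γ = 1 − 0.2700 = 0.7300
  β & ~γ = a·b on (0.4200, 0.7300) = 0.3066
  (β & ~γ) & β = a·b on (0.3066, 0.4200) = 0.1288
  β & β = a·b on (0.4200, 0.4200) = 0.1764
  ((β & ~γ) & β) | (β & β) = a + b − a·b on (0.1288, 0.1764) = 0.2825
  → value = 0.2825
Under bounded:
  ~γ = 1 − 0.27 = 0.73
  β & ~γ = max(0, a+b−1) on (0.42, 0.73) = 0.15
  (β & ~γ) & β = max(0, a+b−1) on (0.15, 0.42) = 0.00
  β & β = max(0, a+b−1) on (0.42, 0.42) = 0.00
  ((β & ~γ) & β) | (β & β) = min(1, a+b) on (0.00, 0.00) = 0.00
  → value = 0.0000
|0.2825 − 0.0000| = 0.282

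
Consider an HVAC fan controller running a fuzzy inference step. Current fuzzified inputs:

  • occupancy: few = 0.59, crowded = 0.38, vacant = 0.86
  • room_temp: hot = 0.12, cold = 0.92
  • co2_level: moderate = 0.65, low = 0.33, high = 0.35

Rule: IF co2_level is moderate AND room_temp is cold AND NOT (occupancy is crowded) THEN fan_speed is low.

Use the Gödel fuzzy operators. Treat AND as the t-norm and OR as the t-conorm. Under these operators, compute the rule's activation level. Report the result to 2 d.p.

0.62

firing strength: moderate=0.65, cold=0.92, ¬crowded=1−0.38=0.62; AND[min(a, b)] → w = 0.62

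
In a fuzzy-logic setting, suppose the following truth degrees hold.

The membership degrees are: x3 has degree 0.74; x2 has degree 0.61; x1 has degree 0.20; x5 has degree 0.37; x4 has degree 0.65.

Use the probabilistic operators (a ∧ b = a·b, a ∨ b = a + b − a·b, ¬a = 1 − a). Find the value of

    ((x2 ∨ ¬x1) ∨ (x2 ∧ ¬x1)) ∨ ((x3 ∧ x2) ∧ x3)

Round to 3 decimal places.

¬x1 = 1 − 0.2000 = 0.8000
x2 ∨ ¬x1 = a + b − a·b on (0.6100, 0.8000) = 0.9220
¬x1 = 1 − 0.2000 = 0.8000
x2 ∧ ¬x1 = a·b on (0.6100, 0.8000) = 0.4880
(x2 ∨ ¬x1) ∨ (x2 ∧ ¬x1) = a + b − a·b on (0.9220, 0.4880) = 0.9601
x3 ∧ x2 = a·b on (0.7400, 0.6100) = 0.4514
(x3 ∧ x2) ∧ x3 = a·b on (0.4514, 0.7400) = 0.3340
((x2 ∨ ¬x1) ∨ (x2 ∧ ¬x1)) ∨ ((x3 ∧ x2) ∧ x3) = a + b − a·b on (0.9601, 0.3340) = 0.9734

0.973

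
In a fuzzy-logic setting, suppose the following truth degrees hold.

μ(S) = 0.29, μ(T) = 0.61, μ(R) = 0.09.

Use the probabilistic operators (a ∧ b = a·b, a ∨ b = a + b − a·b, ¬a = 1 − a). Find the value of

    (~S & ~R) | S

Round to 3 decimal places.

0.749

~S = 1 − 0.2900 = 0.7100
~R = 1 − 0.0900 = 0.9100
~S & ~R = a·b on (0.7100, 0.9100) = 0.6461
(~S & ~R) | S = a + b − a·b on (0.6461, 0.2900) = 0.7487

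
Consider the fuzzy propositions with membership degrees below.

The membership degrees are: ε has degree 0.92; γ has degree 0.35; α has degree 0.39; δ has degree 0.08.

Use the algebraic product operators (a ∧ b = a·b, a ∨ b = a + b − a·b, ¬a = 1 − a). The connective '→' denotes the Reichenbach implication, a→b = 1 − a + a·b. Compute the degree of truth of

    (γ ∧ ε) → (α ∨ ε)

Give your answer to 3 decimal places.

0.984

γ ∧ ε = a·b on (0.3500, 0.9200) = 0.3220
α ∨ ε = a + b − a·b on (0.3900, 0.9200) = 0.9512
(γ ∧ ε) → (α ∨ ε)  [Reichenbach: 1 − a + a·b] with a=0.3220, b=0.9512 → 0.9843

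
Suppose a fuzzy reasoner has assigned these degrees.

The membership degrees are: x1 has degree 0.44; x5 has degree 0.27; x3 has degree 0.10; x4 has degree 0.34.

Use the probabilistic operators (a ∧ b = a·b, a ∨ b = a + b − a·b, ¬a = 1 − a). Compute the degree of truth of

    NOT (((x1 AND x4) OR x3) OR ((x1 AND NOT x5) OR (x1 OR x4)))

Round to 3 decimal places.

x1 AND x4 = a·b on (0.4400, 0.3400) = 0.1496
(x1 AND x4) OR x3 = a + b − a·b on (0.1496, 0.1000) = 0.2346
NOT x5 = 1 − 0.2700 = 0.7300
x1 AND NOT x5 = a·b on (0.4400, 0.7300) = 0.3212
x1 OR x4 = a + b − a·b on (0.4400, 0.3400) = 0.6304
(x1 AND NOT x5) OR (x1 OR x4) = a + b − a·b on (0.3212, 0.6304) = 0.7491
((x1 AND x4) OR x3) OR ((x1 AND NOT x5) OR (x1 OR x4)) = a + b − a·b on (0.2346, 0.7491) = 0.8080
NOT (((x1 AND x4) OR x3) OR ((x1 AND NOT x5) OR (x1 OR x4))) = 1 − 0.8080 = 0.1920

0.192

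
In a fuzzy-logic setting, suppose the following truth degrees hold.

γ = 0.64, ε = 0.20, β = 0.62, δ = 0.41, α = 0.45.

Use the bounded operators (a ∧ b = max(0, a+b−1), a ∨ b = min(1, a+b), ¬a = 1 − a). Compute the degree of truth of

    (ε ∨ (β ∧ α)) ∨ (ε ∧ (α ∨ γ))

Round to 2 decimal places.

β ∧ α = max(0, a+b−1) on (0.62, 0.45) = 0.07
ε ∨ (β ∧ α) = min(1, a+b) on (0.20, 0.07) = 0.27
α ∨ γ = min(1, a+b) on (0.45, 0.64) = 1.00
ε ∧ (α ∨ γ) = max(0, a+b−1) on (0.20, 1.00) = 0.20
(ε ∨ (β ∧ α)) ∨ (ε ∧ (α ∨ γ)) = min(1, a+b) on (0.27, 0.20) = 0.47

0.47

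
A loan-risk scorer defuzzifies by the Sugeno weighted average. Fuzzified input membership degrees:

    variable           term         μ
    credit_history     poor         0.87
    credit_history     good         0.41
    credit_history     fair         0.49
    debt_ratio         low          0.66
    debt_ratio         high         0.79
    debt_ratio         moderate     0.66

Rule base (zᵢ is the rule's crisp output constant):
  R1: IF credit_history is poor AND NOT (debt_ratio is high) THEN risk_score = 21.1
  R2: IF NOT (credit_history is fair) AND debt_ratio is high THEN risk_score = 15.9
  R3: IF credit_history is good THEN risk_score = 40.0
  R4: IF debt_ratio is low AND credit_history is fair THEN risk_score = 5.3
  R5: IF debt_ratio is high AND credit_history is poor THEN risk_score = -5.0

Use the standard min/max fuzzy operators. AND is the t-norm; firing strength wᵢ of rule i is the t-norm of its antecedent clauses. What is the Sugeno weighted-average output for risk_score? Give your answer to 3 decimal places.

R1 (z=21.1): poor=0.87, ¬high=1−0.79=0.21; AND[min(a, b)] → w = 0.21
R2 (z=15.9): ¬fair=1−0.49=0.51, high=0.79; AND[min(a, b)] → w = 0.51
R3 (z=40.0): good=0.41 → w = 0.41
R4 (z=5.3): low=0.66, fair=0.49; AND[min(a, b)] → w = 0.49
R5 (z=-5.0): high=0.79, poor=0.87; AND[min(a, b)] → w = 0.79
Weighted average = (0.21·21.1 + 0.51·15.9 + 0.41·40.0 + 0.49·5.3 + 0.79·-5.0) / (0.21 + 0.51 + 0.41 + 0.49 + 0.79)
  = 27.5870 / 2.4100 = 11.447

11.447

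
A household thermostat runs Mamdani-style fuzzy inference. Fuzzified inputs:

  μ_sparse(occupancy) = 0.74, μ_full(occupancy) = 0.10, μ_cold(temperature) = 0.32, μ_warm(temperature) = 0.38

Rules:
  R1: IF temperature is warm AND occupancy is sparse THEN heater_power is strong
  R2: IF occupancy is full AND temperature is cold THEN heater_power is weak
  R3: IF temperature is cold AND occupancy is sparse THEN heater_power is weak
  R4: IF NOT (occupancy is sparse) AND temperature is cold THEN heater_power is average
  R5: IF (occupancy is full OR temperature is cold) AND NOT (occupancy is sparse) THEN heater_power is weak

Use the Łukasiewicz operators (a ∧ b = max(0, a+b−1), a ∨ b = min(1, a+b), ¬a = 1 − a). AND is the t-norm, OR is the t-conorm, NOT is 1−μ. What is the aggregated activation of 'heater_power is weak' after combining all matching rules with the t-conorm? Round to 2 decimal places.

R1: warm=0.38, sparse=0.74; AND[max(0, a+b−1)] → w = 0.12
R2: full=0.10, cold=0.32; AND[max(0, a+b−1)] → w = 0.00
R3: cold=0.32, sparse=0.74; AND[max(0, a+b−1)] → w = 0.06
R4: ¬sparse=1−0.74=0.26, cold=0.32; AND[max(0, a+b−1)] → w = 0.00
R5: (full=0.10 OR cold=0.32) = 0.42; AND[max(0, a+b−1)] with ¬sparse=1−0.74=0.26 → w = 0.00
Rules with consequent 'weak': {R2, R3, R5} → strengths 0.00, 0.06, 0.00
Aggregate via t-conorm [min(1, a+b)]: 0.06

0.06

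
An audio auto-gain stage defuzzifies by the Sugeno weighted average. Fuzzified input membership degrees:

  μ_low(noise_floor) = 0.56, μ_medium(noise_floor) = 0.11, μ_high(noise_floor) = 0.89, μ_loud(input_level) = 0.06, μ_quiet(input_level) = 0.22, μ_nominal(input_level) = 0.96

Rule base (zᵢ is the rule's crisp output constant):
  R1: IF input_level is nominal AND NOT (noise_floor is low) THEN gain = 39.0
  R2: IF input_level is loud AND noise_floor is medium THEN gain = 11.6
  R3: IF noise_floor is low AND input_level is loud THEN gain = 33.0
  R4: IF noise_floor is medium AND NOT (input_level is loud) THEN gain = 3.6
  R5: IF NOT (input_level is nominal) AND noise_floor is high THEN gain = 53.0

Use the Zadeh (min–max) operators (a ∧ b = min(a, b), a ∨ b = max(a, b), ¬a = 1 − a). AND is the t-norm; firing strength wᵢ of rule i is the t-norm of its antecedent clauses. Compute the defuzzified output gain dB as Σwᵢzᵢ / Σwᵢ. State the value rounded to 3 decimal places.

R1 (z=39.0): nominal=0.96, ¬low=1−0.56=0.44; AND[min(a, b)] → w = 0.44
R2 (z=11.6): loud=0.06, medium=0.11; AND[min(a, b)] → w = 0.06
R3 (z=33.0): low=0.56, loud=0.06; AND[min(a, b)] → w = 0.06
R4 (z=3.6): medium=0.11, ¬loud=1−0.06=0.94; AND[min(a, b)] → w = 0.11
R5 (z=53.0): ¬nominal=1−0.96=0.04, high=0.89; AND[min(a, b)] → w = 0.04
Weighted average = (0.44·39.0 + 0.06·11.6 + 0.06·33.0 + 0.11·3.6 + 0.04·53.0) / (0.44 + 0.06 + 0.06 + 0.11 + 0.04)
  = 22.3520 / 0.7100 = 31.482

31.482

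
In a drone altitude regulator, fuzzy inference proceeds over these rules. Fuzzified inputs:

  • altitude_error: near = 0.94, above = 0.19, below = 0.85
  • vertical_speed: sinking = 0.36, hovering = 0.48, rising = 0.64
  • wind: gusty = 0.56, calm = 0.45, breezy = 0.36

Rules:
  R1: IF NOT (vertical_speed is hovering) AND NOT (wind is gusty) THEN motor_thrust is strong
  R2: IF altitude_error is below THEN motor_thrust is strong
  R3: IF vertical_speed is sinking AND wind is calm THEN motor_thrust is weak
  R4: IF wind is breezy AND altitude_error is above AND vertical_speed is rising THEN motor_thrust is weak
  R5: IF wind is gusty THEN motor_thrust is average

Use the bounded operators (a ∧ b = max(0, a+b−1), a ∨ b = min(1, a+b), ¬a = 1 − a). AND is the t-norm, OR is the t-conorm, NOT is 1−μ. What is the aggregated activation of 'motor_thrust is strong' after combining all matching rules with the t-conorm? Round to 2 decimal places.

0.85

R1: ¬hovering=1−0.48=0.52, ¬gusty=1−0.56=0.44; AND[max(0, a+b−1)] → w = 0.00
R2: below=0.85 → w = 0.85
R3: sinking=0.36, calm=0.45; AND[max(0, a+b−1)] → w = 0.00
R4: breezy=0.36, above=0.19, rising=0.64; AND[max(0, a+b−1)] → w = 0.00
R5: gusty=0.56 → w = 0.56
Rules with consequent 'strong': {R1, R2} → strengths 0.00, 0.85
Aggregate via t-conorm [min(1, a+b)]: 0.85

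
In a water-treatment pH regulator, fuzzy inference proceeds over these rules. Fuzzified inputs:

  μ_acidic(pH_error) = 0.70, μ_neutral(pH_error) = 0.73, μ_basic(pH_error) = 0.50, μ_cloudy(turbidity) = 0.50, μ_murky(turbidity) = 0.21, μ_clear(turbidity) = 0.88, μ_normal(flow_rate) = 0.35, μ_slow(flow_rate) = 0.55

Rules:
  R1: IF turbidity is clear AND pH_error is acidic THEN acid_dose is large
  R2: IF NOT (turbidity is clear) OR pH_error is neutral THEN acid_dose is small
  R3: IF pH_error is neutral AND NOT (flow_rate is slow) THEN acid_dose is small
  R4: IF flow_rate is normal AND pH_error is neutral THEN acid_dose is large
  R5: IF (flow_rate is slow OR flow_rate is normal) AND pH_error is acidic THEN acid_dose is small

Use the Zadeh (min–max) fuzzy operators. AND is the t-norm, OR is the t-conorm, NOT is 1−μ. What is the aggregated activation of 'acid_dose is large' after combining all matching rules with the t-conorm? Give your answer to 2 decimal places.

0.70

R1: clear=0.88, acidic=0.70; AND[min(a, b)] → w = 0.70
R2: ¬clear=1−0.88=0.12, neutral=0.73; OR[max(a, b)] → w = 0.73
R3: neutral=0.73, ¬slow=1−0.55=0.45; AND[min(a, b)] → w = 0.45
R4: normal=0.35, neutral=0.73; AND[min(a, b)] → w = 0.35
R5: (slow=0.55 OR normal=0.35) = 0.55; AND[min(a, b)] with acidic=0.70 → w = 0.55
Rules with consequent 'large': {R1, R4} → strengths 0.70, 0.35
Aggregate via t-conorm [max(a, b)]: 0.70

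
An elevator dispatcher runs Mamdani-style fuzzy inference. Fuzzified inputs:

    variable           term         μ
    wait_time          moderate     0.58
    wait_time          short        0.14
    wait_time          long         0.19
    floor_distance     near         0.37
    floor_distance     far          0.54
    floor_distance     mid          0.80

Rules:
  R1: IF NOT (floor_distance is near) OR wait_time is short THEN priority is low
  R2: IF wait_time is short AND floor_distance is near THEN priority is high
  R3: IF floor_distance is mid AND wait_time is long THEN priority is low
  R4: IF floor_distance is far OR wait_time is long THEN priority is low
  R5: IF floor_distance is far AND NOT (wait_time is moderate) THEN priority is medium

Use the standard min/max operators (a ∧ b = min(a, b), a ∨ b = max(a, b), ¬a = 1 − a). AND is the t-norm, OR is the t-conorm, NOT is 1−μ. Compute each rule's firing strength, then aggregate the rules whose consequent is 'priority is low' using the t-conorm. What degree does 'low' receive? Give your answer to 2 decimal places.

R1: ¬near=1−0.37=0.63, short=0.14; OR[max(a, b)] → w = 0.63
R2: short=0.14, near=0.37; AND[min(a, b)] → w = 0.14
R3: mid=0.80, long=0.19; AND[min(a, b)] → w = 0.19
R4: far=0.54, long=0.19; OR[max(a, b)] → w = 0.54
R5: far=0.54, ¬moderate=1−0.58=0.42; AND[min(a, b)] → w = 0.42
Rules with consequent 'low': {R1, R3, R4} → strengths 0.63, 0.19, 0.54
Aggregate via t-conorm [max(a, b)]: 0.63

0.63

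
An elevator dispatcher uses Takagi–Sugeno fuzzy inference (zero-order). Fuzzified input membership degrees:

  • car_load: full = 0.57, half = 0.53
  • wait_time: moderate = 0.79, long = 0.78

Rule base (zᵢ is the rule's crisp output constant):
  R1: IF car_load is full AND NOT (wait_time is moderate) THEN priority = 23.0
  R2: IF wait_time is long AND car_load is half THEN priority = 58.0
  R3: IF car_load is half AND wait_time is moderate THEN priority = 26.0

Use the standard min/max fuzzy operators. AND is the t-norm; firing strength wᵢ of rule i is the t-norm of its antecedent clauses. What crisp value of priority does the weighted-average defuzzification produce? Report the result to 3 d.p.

R1 (z=23.0): full=0.57, ¬moderate=1−0.79=0.21; AND[min(a, b)] → w = 0.21
R2 (z=58.0): long=0.78, half=0.53; AND[min(a, b)] → w = 0.53
R3 (z=26.0): half=0.53, moderate=0.79; AND[min(a, b)] → w = 0.53
Weighted average = (0.21·23.0 + 0.53·58.0 + 0.53·26.0) / (0.21 + 0.53 + 0.53)
  = 49.3500 / 1.2700 = 38.858

38.858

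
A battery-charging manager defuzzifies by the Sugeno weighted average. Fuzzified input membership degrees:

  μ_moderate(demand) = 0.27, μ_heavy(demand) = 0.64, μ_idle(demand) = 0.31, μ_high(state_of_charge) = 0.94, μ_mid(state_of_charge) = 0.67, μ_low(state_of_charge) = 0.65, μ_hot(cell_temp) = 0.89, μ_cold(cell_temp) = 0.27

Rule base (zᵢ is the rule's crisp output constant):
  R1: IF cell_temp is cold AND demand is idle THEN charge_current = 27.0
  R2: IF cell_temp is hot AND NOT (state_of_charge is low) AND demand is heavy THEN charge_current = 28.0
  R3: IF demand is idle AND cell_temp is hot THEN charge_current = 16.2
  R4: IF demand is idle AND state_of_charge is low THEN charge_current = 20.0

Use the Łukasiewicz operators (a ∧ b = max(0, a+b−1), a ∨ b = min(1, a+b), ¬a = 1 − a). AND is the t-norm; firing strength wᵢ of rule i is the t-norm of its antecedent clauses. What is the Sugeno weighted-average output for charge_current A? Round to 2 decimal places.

16.20

R1 (z=27.0): cold=0.27, idle=0.31; AND[max(0, a+b−1)] → w = 0.00
R2 (z=28.0): hot=0.89, ¬low=1−0.65=0.35, heavy=0.64; AND[max(0, a+b−1)] → w = 0.00
R3 (z=16.2): idle=0.31, hot=0.89; AND[max(0, a+b−1)] → w = 0.20
R4 (z=20.0): idle=0.31, low=0.65; AND[max(0, a+b−1)] → w = 0.00
Weighted average = (0.00·27.0 + 0.00·28.0 + 0.20·16.2 + 0.00·20.0) / (0.00 + 0.00 + 0.20 + 0.00)
  = 3.2400 / 0.2000 = 16.20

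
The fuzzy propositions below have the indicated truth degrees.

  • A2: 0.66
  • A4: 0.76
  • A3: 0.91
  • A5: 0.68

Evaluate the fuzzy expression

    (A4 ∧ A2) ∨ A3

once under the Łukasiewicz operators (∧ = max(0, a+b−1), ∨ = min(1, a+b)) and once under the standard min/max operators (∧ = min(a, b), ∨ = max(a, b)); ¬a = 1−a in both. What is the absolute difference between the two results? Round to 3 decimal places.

0.090

Under Łukasiewicz:
  A4 ∧ A2 = max(0, a+b−1) on (0.76, 0.66) = 0.42
  (A4 ∧ A2) ∨ A3 = min(1, a+b) on (0.42, 0.91) = 1.00
  → value = 1.0000
Under standard min/max:
  A4 ∧ A2 = min(a, b) on (0.76, 0.66) = 0.66
  (A4 ∧ A2) ∨ A3 = max(a, b) on (0.66, 0.91) = 0.91
  → value = 0.9100
|1.0000 − 0.9100| = 0.090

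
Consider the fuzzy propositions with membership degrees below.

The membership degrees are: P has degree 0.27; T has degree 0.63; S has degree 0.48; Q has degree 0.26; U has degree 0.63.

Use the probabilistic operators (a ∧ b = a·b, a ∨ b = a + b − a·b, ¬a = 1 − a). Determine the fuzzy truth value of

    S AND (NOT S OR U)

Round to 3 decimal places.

0.395

NOT S = 1 − 0.4800 = 0.5200
NOT S OR U = a + b − a·b on (0.5200, 0.6300) = 0.8224
S AND (NOT S OR U) = a·b on (0.4800, 0.8224) = 0.3948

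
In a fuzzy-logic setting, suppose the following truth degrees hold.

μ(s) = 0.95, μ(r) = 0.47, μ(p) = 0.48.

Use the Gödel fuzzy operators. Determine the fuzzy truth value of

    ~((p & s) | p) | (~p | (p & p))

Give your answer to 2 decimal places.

0.52

p & s = min(a, b) on (0.48, 0.95) = 0.48
(p & s) | p = max(a, b) on (0.48, 0.48) = 0.48
~((p & s) | p) = 1 − 0.48 = 0.52
~p = 1 − 0.48 = 0.52
p & p = min(a, b) on (0.48, 0.48) = 0.48
~p | (p & p) = max(a, b) on (0.52, 0.48) = 0.52
~((p & s) | p) | (~p | (p & p)) = max(a, b) on (0.52, 0.52) = 0.52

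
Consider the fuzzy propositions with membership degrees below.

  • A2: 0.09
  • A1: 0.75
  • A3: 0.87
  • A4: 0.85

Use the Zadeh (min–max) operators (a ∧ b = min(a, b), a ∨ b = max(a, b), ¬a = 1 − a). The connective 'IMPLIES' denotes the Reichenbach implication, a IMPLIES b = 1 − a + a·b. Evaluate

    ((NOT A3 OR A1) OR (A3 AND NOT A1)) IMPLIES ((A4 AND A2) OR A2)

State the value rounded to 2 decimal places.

0.32

NOT A3 = 1 − 0.87 = 0.13
NOT A3 OR A1 = max(a, b) on (0.13, 0.75) = 0.75
NOT A1 = 1 − 0.75 = 0.25
A3 AND NOT A1 = min(a, b) on (0.87, 0.25) = 0.25
(NOT A3 OR A1) OR (A3 AND NOT A1) = max(a, b) on (0.75, 0.25) = 0.75
A4 AND A2 = min(a, b) on (0.85, 0.09) = 0.09
(A4 AND A2) OR A2 = max(a, b) on (0.09, 0.09) = 0.09
((NOT A3 OR A1) OR (A3 AND NOT A1)) IMPLIES ((A4 AND A2) OR A2)  [Reichenbach: 1 − a + a·b] with a=0.75, b=0.09 → 0.32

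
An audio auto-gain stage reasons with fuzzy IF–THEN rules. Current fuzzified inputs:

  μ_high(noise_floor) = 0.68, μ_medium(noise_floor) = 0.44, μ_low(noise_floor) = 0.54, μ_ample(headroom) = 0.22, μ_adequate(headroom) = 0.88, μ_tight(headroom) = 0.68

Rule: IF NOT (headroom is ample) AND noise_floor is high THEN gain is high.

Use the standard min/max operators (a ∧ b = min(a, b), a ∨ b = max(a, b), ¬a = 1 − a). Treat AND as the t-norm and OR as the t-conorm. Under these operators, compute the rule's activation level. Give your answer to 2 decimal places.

0.68

firing strength: ¬ample=1−0.22=0.78, high=0.68; AND[min(a, b)] → w = 0.68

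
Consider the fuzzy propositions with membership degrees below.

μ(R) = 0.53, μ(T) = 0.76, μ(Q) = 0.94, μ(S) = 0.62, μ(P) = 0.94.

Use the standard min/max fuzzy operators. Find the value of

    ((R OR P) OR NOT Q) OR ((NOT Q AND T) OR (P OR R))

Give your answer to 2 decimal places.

R OR P = max(a, b) on (0.53, 0.94) = 0.94
NOT Q = 1 − 0.94 = 0.06
(R OR P) OR NOT Q = max(a, b) on (0.94, 0.06) = 0.94
NOT Q = 1 − 0.94 = 0.06
NOT Q AND T = min(a, b) on (0.06, 0.76) = 0.06
P OR R = max(a, b) on (0.94, 0.53) = 0.94
(NOT Q AND T) OR (P OR R) = max(a, b) on (0.06, 0.94) = 0.94
((R OR P) OR NOT Q) OR ((NOT Q AND T) OR (P OR R)) = max(a, b) on (0.94, 0.94) = 0.94

0.94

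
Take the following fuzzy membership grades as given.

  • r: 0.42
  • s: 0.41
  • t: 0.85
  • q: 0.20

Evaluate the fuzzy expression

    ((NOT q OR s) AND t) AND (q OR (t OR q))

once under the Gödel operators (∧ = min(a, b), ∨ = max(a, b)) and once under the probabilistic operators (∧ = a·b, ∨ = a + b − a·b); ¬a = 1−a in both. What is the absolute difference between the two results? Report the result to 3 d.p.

Under Gödel:
  NOT q = 1 − 0.20 = 0.80
  NOT q OR s = max(a, b) on (0.80, 0.41) = 0.80
  (NOT q OR s) AND t = min(a, b) on (0.80, 0.85) = 0.80
  t OR q = max(a, b) on (0.85, 0.20) = 0.85
  q OR (t OR q) = max(a, b) on (0.20, 0.85) = 0.85
  ((NOT q OR s) AND t) AND (q OR (t OR q)) = min(a, b) on (0.80, 0.85) = 0.80
  → value = 0.8000
Under probabilistic:
  NOT q = 1 − 0.2000 = 0.8000
  NOT q OR s = a + b − a·b on (0.8000, 0.4100) = 0.8820
  (NOT q OR s) AND t = a·b on (0.8820, 0.8500) = 0.7497
  t OR q = a + b − a·b on (0.8500, 0.2000) = 0.8800
  q OR (t OR q) = a + b − a·b on (0.2000, 0.8800) = 0.9040
  ((NOT q OR s) AND t) AND (q OR (t OR q)) = a·b on (0.7497, 0.9040) = 0.6777
  → value = 0.6777
|0.8000 − 0.6777| = 0.122

0.122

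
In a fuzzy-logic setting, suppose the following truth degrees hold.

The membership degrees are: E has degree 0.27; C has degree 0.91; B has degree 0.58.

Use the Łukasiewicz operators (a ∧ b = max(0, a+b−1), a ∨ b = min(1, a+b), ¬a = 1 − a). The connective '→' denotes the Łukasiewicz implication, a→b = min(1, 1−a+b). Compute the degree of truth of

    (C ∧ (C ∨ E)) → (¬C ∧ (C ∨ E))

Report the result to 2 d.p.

0.18

C ∨ E = min(1, a+b) on (0.91, 0.27) = 1.00
C ∧ (C ∨ E) = max(0, a+b−1) on (0.91, 1.00) = 0.91
¬C = 1 − 0.91 = 0.09
C ∨ E = min(1, a+b) on (0.91, 0.27) = 1.00
¬C ∧ (C ∨ E) = max(0, a+b−1) on (0.09, 1.00) = 0.09
(C ∧ (C ∨ E)) → (¬C ∧ (C ∨ E))  [Łukasiewicz: min(1, 1−a+b)] with a=0.91, b=0.09 → 0.18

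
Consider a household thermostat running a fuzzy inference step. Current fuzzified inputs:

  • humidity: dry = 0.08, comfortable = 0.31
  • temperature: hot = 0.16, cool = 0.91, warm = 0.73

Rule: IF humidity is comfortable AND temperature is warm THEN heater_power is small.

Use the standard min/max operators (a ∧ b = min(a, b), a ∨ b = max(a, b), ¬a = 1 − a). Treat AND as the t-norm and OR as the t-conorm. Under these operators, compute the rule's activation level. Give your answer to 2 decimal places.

0.31

firing strength: comfortable=0.31, warm=0.73; AND[min(a, b)] → w = 0.31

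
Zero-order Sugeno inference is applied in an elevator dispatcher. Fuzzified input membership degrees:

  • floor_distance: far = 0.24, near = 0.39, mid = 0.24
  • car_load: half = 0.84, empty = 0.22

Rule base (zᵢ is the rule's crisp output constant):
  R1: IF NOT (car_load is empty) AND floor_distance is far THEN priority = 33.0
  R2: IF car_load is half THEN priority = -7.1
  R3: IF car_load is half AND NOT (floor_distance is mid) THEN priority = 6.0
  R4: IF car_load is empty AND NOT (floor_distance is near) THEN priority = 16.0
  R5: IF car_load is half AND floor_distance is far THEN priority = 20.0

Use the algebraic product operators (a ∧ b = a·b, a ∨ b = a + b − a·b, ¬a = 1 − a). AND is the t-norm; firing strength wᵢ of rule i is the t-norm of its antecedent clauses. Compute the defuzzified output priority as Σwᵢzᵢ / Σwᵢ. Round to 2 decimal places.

R1 (z=33.0): ¬empty=1−0.22=0.78, far=0.24; AND[a·b] → w = 0.1872
R2 (z=-7.1): half=0.84 → w = 0.8400
R3 (z=6.0): half=0.84, ¬mid=1−0.24=0.76; AND[a·b] → w = 0.6384
R4 (z=16.0): empty=0.22, ¬near=1−0.39=0.61; AND[a·b] → w = 0.1342
R5 (z=20.0): half=0.84, far=0.24; AND[a·b] → w = 0.2016
Weighted average = (0.1872·33.0 + 0.8400·-7.1 + 0.6384·6.0 + 0.1342·16.0 + 0.2016·20.0) / (0.1872 + 0.8400 + 0.6384 + 0.1342 + 0.2016)
  = 10.2232 / 2.0014 = 5.11

5.11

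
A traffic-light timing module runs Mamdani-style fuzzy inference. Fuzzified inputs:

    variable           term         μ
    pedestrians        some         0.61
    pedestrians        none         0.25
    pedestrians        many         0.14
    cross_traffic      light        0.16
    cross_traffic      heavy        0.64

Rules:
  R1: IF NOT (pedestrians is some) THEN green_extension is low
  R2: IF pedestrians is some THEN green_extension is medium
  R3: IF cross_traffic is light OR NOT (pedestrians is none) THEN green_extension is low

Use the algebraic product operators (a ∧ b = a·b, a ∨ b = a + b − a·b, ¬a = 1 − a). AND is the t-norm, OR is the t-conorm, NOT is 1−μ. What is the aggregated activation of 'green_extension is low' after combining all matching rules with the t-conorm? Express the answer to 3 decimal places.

0.872

R1: ¬some=1−0.61=0.39 → w = 0.3900
R2: some=0.61 → w = 0.6100
R3: light=0.16, ¬none=1−0.25=0.75; OR[a + b − a·b] → w = 0.7900
Rules with consequent 'low': {R1, R3} → strengths 0.3900, 0.7900
Aggregate via t-conorm [a + b − a·b]: 0.8719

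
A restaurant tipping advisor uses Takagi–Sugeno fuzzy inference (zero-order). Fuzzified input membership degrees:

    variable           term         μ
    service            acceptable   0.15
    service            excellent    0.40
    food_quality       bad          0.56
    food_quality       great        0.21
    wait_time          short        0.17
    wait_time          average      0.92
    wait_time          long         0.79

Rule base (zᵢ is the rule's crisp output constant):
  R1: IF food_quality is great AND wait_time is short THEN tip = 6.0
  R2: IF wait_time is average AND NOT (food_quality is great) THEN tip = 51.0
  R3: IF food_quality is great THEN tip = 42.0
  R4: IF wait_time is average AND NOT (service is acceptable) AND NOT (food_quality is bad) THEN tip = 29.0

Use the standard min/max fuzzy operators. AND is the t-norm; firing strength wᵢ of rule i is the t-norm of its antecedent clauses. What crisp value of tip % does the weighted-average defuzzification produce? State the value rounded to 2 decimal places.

R1 (z=6.0): great=0.21, short=0.17; AND[min(a, b)] → w = 0.17
R2 (z=51.0): average=0.92, ¬great=1−0.21=0.79; AND[min(a, b)] → w = 0.79
R3 (z=42.0): great=0.21 → w = 0.21
R4 (z=29.0): average=0.92, ¬acceptable=1−0.15=0.85, ¬bad=1−0.56=0.44; AND[min(a, b)] → w = 0.44
Weighted average = (0.17·6.0 + 0.79·51.0 + 0.21·42.0 + 0.44·29.0) / (0.17 + 0.79 + 0.21 + 0.44)
  = 62.8900 / 1.6100 = 39.06

39.06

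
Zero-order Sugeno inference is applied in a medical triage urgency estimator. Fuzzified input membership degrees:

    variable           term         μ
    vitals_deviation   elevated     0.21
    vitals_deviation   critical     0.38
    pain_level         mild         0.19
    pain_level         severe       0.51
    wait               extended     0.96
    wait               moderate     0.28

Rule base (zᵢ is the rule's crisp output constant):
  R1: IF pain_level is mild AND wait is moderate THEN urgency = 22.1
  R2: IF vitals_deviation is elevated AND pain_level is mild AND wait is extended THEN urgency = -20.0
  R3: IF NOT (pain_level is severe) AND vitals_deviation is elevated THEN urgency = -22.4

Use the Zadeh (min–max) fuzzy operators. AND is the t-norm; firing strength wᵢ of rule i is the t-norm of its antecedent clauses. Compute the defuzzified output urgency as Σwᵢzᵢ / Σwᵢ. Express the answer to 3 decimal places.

R1 (z=22.1): mild=0.19, moderate=0.28; AND[min(a, b)] → w = 0.19
R2 (z=-20.0): elevated=0.21, mild=0.19, extended=0.96; AND[min(a, b)] → w = 0.19
R3 (z=-22.4): ¬severe=1−0.51=0.49, elevated=0.21; AND[min(a, b)] → w = 0.21
Weighted average = (0.19·22.1 + 0.19·-20.0 + 0.21·-22.4) / (0.19 + 0.19 + 0.21)
  = -4.3050 / 0.5900 = -7.297

-7.297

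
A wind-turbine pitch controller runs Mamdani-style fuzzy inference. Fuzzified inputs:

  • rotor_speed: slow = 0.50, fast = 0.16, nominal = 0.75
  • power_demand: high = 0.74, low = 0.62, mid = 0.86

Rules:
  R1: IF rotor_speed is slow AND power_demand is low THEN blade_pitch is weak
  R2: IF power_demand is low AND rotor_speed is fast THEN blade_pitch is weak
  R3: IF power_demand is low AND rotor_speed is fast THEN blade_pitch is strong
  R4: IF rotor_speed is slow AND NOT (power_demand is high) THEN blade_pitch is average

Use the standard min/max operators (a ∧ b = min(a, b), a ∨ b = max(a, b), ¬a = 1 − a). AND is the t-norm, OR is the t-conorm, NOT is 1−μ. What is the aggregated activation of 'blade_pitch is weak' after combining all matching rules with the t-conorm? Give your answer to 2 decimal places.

R1: slow=0.50, low=0.62; AND[min(a, b)] → w = 0.50
R2: low=0.62, fast=0.16; AND[min(a, b)] → w = 0.16
R3: low=0.62, fast=0.16; AND[min(a, b)] → w = 0.16
R4: slow=0.50, ¬high=1−0.74=0.26; AND[min(a, b)] → w = 0.26
Rules with consequent 'weak': {R1, R2} → strengths 0.50, 0.16
Aggregate via t-conorm [max(a, b)]: 0.50

0.50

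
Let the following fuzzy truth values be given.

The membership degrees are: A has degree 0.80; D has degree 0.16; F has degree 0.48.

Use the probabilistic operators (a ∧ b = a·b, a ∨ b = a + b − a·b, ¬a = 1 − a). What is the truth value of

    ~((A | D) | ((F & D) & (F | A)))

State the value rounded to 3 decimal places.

0.156

A | D = a + b − a·b on (0.8000, 0.1600) = 0.8320
F & D = a·b on (0.4800, 0.1600) = 0.0768
F | A = a + b − a·b on (0.4800, 0.8000) = 0.8960
(F & D) & (F | A) = a·b on (0.0768, 0.8960) = 0.0688
(A | D) | ((F & D) & (F | A)) = a + b − a·b on (0.8320, 0.0688) = 0.8436
~((A | D) | ((F & D) & (F | A))) = 1 − 0.8436 = 0.1564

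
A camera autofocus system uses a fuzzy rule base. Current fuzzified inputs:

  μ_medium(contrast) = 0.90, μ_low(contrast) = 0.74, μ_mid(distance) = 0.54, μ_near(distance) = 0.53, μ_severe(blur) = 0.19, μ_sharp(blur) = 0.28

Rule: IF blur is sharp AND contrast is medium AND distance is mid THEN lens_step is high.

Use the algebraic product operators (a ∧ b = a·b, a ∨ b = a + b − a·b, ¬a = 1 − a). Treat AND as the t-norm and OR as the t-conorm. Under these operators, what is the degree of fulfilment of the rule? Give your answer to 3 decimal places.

firing strength: sharp=0.28, medium=0.90, mid=0.54; AND[a·b] → w = 0.1361

0.136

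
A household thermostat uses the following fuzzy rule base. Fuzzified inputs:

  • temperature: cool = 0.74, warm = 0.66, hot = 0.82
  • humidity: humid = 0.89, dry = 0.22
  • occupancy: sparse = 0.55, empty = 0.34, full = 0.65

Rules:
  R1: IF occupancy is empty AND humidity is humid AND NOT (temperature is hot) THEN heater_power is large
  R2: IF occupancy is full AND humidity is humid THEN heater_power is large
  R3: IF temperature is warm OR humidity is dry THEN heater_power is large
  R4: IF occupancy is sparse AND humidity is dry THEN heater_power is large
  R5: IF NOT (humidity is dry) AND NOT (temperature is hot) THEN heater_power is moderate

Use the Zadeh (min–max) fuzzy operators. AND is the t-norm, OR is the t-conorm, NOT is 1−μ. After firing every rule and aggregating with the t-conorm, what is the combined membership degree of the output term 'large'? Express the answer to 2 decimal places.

0.66

R1: empty=0.34, humid=0.89, ¬hot=1−0.82=0.18; AND[min(a, b)] → w = 0.18
R2: full=0.65, humid=0.89; AND[min(a, b)] → w = 0.65
R3: warm=0.66, dry=0.22; OR[max(a, b)] → w = 0.66
R4: sparse=0.55, dry=0.22; AND[min(a, b)] → w = 0.22
R5: ¬dry=1−0.22=0.78, ¬hot=1−0.82=0.18; AND[min(a, b)] → w = 0.18
Rules with consequent 'large': {R1, R2, R3, R4} → strengths 0.18, 0.65, 0.66, 0.22
Aggregate via t-conorm [max(a, b)]: 0.66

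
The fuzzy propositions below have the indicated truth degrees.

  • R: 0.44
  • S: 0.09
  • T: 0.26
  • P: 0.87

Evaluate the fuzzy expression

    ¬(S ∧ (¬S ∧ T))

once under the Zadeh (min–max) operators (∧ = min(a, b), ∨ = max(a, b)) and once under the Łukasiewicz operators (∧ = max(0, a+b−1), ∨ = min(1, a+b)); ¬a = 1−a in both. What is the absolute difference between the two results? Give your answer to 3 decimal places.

0.090

Under Zadeh (min–max):
  ¬S = 1 − 0.09 = 0.91
  ¬S ∧ T = min(a, b) on (0.91, 0.26) = 0.26
  S ∧ (¬S ∧ T) = min(a, b) on (0.09, 0.26) = 0.09
  ¬(S ∧ (¬S ∧ T)) = 1 − 0.09 = 0.91
  → value = 0.9100
Under Łukasiewicz:
  ¬S = 1 − 0.09 = 0.91
  ¬S ∧ T = max(0, a+b−1) on (0.91, 0.26) = 0.17
  S ∧ (¬S ∧ T) = max(0, a+b−1) on (0.09, 0.17) = 0.00
  ¬(S ∧ (¬S ∧ T)) = 1 − 0.00 = 1.00
  → value = 1.0000
|0.9100 − 1.0000| = 0.090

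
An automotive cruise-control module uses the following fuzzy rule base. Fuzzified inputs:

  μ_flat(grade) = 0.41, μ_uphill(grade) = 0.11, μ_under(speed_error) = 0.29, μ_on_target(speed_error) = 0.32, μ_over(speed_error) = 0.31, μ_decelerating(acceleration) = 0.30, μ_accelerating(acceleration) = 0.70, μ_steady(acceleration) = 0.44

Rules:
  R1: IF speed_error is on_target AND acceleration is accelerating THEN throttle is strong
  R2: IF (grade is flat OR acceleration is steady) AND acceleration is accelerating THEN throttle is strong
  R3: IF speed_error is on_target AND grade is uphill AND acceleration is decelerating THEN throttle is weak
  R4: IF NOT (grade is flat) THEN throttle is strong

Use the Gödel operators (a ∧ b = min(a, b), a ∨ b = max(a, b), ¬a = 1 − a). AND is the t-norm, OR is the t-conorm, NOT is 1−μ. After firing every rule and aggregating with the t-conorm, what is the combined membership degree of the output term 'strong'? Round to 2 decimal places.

0.59

R1: on_target=0.32, accelerating=0.70; AND[min(a, b)] → w = 0.32
R2: (flat=0.41 OR steady=0.44) = 0.44; AND[min(a, b)] with accelerating=0.70 → w = 0.44
R3: on_target=0.32, uphill=0.11, decelerating=0.30; AND[min(a, b)] → w = 0.11
R4: ¬flat=1−0.41=0.59 → w = 0.59
Rules with consequent 'strong': {R1, R2, R4} → strengths 0.32, 0.44, 0.59
Aggregate via t-conorm [max(a, b)]: 0.59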